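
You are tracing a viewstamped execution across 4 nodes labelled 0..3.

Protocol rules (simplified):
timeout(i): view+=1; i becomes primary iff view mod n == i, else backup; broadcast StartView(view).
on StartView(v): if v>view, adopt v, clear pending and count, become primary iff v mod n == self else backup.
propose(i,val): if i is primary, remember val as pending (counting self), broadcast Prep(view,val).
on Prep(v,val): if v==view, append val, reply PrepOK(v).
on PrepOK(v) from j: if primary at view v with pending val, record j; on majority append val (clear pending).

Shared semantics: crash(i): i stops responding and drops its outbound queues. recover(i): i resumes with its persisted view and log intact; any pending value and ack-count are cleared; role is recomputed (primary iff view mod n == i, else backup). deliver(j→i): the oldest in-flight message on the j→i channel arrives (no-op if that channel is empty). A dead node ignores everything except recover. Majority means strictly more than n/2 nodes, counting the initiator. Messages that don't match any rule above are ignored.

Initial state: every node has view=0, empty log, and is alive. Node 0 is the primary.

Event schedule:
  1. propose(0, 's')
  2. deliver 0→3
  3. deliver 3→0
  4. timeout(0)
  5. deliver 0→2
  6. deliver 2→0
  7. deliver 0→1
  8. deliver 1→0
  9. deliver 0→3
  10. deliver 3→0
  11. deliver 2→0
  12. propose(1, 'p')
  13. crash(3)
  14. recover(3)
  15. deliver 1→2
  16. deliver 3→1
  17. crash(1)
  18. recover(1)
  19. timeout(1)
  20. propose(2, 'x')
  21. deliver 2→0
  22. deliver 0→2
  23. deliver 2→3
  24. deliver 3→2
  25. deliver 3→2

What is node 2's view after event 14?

0

e1 propose(0,'s'): ·
e2 deliver 0→3: 3[back,v=0,s]
e3 deliver 3→0: ·
e4 timeout(0): 0[back,v=1,-]
e5 deliver 0→2: 2[back,v=0,s]
e6 deliver 2→0: ·
e7 deliver 0→1: 1[back,v=0,s]
e8 deliver 1→0: ·
e9 deliver 0→3: 3[back,v=1,s]
e10 deliver 3→0: ·
e11 deliver 2→0: ·
e12 propose(1,'p'): ·
e13 crash(3): 3[✗back,v=1,s]
e14 recover(3): 3[back,v=1,s]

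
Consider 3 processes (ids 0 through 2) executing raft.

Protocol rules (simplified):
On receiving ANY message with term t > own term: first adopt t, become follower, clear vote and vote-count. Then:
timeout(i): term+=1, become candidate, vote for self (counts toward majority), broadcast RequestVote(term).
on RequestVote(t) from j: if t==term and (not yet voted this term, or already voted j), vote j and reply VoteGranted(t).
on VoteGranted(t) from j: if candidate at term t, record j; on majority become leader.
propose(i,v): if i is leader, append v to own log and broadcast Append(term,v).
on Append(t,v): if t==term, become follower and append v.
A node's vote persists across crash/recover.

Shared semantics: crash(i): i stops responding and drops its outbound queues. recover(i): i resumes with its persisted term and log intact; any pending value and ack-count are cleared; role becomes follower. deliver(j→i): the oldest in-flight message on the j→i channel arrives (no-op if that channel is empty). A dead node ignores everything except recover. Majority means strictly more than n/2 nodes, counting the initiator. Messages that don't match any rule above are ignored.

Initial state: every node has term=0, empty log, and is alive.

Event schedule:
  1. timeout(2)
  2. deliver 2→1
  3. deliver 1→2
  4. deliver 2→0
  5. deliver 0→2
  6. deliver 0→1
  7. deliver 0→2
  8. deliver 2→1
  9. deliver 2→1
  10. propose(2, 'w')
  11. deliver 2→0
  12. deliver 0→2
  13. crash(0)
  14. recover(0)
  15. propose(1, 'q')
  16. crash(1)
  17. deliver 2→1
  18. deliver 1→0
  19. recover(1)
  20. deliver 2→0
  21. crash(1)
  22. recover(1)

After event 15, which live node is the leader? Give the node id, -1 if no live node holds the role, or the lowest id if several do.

2

after 1 — timeout(2): n2:cand/t1/[-]
after 2 — deliver 2→1: n1:foll/t1/[-]
after 3 — deliver 1→2: n2:lead/t1/[-]
after 4 — deliver 2→0: n0:foll/t1/[-]
after 5 — deliver 0→2: ·
after 6 — deliver 0→1: ·
after 7 — deliver 0→2: ·
after 8 — deliver 2→1: ·
after 9 — deliver 2→1: ·
after 10 — propose(2,'w'): n2:lead/t1/[w]
after 11 — deliver 2→0: n0:foll/t1/[w]
after 12 — deliver 0→2: ·
after 13 — crash(0): n0:✗foll/t1/[w]
after 14 — recover(0): n0:foll/t1/[w]
after 15 — propose(1,'q'): ·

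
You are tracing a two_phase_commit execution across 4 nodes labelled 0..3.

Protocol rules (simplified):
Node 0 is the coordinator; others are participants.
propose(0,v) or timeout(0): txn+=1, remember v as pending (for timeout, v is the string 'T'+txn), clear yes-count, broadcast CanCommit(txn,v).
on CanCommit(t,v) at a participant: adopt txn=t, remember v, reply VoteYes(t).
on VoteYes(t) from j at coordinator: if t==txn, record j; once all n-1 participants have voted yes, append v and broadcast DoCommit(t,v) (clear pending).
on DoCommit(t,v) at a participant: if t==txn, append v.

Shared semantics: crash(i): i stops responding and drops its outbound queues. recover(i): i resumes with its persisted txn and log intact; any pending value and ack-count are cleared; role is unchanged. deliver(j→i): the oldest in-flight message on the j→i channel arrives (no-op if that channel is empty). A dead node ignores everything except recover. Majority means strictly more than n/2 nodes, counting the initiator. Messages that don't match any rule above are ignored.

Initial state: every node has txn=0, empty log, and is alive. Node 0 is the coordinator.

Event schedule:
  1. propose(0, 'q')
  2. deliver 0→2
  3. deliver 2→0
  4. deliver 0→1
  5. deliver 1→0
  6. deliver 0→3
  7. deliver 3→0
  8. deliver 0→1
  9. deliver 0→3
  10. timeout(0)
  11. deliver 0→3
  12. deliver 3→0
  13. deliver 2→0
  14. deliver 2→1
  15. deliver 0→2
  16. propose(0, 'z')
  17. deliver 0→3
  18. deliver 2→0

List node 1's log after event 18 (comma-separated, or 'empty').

q

[1] propose(0,'q') → N0(coor t1 [-])
[2] deliver 0→2 → N2(part t1 [-])
[3] deliver 2→0 → ∅
[4] deliver 0→1 → N1(part t1 [-])
[5] deliver 1→0 → ∅
[6] deliver 0→3 → N3(part t1 [-])
[7] deliver 3→0 → N0(coor t1 [q])
[8] deliver 0→1 → N1(part t1 [q])
[9] deliver 0→3 → N3(part t1 [q])
[10] timeout(0) → N0(coor t2 [q])
[11] deliver 0→3 → N3(part t2 [q])
[12] deliver 3→0 → ∅
[13] deliver 2→0 → ∅
[14] deliver 2→1 → ∅
[15] deliver 0→2 → N2(part t1 [q])
[16] propose(0,'z') → N0(coor t3 [q])
[17] deliver 0→3 → N3(part t3 [q])
[18] deliver 2→0 → ∅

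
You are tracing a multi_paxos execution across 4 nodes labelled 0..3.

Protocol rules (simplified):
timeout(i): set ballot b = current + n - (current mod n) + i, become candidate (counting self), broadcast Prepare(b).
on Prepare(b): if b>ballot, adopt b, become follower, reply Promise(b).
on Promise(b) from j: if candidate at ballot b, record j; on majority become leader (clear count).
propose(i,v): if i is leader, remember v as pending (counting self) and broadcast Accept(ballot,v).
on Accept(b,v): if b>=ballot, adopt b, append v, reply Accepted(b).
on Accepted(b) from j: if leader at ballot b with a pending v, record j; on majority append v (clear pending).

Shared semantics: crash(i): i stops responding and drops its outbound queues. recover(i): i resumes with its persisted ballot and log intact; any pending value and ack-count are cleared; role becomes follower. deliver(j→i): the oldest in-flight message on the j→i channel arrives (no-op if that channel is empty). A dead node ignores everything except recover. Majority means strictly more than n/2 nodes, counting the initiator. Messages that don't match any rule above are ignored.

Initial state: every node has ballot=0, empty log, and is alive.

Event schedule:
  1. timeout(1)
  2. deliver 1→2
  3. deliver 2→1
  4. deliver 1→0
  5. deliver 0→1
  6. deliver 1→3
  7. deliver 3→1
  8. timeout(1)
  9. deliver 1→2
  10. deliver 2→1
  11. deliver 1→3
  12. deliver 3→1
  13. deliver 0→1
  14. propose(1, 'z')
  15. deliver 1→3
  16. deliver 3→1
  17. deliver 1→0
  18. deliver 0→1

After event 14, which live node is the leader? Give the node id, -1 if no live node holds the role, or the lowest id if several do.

e1 timeout(1): 1[cand,b=5,-]
e2 deliver 1→2: 2[foll,b=5,-]
e3 deliver 2→1: ·
e4 deliver 1→0: 0[foll,b=5,-]
e5 deliver 0→1: 1[lead,b=5,-]
e6 deliver 1→3: 3[foll,b=5,-]
e7 deliver 3→1: ·
e8 timeout(1): 1[cand,b=9,-]
e9 deliver 1→2: 2[foll,b=9,-]
e10 deliver 2→1: ·
e11 deliver 1→3: 3[foll,b=9,-]
e12 deliver 3→1: 1[lead,b=9,-]
e13 deliver 0→1: ·
e14 propose(1,'z'): ·

1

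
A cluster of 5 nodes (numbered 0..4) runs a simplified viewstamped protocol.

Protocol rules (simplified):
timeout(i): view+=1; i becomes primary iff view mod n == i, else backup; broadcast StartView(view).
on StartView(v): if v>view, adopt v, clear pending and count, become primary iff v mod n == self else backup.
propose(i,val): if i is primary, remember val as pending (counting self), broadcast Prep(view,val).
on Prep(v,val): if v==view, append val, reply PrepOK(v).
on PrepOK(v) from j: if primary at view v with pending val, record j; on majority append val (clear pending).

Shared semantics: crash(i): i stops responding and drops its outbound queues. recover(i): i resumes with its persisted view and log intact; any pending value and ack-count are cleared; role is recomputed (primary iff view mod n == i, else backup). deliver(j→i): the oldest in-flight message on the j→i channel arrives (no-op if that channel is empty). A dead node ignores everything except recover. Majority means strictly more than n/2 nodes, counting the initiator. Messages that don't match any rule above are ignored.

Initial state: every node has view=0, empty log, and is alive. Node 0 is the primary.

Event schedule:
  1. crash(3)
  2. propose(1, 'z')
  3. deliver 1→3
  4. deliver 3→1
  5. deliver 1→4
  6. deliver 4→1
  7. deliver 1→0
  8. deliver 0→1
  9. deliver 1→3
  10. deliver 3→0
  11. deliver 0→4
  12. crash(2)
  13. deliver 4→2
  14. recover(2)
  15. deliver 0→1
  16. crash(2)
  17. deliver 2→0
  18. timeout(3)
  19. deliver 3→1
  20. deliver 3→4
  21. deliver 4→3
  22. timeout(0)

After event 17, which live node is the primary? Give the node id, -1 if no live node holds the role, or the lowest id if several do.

0

after 1 — crash(3): n3:✗back/v0/[-]
after 2 — propose(1,'z'): ·
after 3 — deliver 1→3: ·
after 4 — deliver 3→1: ·
after 5 — deliver 1→4: ·
after 6 — deliver 4→1: ·
after 7 — deliver 1→0: ·
after 8 — deliver 0→1: ·
after 9 — deliver 1→3: ·
after 10 — deliver 3→0: ·
after 11 — deliver 0→4: ·
after 12 — crash(2): n2:✗back/v0/[-]
after 13 — deliver 4→2: ·
after 14 — recover(2): n2:back/v0/[-]
after 15 — deliver 0→1: ·
after 16 — crash(2): n2:✗back/v0/[-]
after 17 — deliver 2→0: ·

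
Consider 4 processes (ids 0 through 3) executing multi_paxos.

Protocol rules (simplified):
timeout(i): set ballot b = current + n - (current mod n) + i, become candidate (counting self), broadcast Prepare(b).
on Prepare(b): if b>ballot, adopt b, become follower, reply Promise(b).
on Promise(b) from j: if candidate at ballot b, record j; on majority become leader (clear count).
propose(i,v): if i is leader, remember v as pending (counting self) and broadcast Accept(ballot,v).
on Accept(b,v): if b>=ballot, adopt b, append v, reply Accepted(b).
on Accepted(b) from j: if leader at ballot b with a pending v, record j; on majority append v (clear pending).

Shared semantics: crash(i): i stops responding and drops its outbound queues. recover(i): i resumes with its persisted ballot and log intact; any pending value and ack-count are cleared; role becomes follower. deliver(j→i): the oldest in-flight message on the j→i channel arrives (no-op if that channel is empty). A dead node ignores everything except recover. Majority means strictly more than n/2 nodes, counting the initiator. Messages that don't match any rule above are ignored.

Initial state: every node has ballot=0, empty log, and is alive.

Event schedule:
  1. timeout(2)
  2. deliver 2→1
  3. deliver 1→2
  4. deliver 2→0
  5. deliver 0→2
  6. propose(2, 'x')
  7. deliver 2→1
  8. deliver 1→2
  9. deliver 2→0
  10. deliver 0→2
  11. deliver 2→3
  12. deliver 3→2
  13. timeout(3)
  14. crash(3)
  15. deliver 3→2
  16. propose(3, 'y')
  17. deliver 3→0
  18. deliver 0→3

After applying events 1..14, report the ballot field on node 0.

1. timeout(2):  <2:cand b6 ->
2. deliver 2→1:  <1:foll b6 ->
3. deliver 1→2:  nop
4. deliver 2→0:  <0:foll b6 ->
5. deliver 0→2:  <2:lead b6 ->
6. propose(2,'x'):  nop
7. deliver 2→1:  <1:foll b6 x>
8. deliver 1→2:  nop
9. deliver 2→0:  <0:foll b6 x>
10. deliver 0→2:  <2:lead b6 x>
11. deliver 2→3:  <3:foll b6 ->
12. deliver 3→2:  nop
13. timeout(3):  <3:cand b11 ->
14. crash(3):  <3:✗cand b11 ->

6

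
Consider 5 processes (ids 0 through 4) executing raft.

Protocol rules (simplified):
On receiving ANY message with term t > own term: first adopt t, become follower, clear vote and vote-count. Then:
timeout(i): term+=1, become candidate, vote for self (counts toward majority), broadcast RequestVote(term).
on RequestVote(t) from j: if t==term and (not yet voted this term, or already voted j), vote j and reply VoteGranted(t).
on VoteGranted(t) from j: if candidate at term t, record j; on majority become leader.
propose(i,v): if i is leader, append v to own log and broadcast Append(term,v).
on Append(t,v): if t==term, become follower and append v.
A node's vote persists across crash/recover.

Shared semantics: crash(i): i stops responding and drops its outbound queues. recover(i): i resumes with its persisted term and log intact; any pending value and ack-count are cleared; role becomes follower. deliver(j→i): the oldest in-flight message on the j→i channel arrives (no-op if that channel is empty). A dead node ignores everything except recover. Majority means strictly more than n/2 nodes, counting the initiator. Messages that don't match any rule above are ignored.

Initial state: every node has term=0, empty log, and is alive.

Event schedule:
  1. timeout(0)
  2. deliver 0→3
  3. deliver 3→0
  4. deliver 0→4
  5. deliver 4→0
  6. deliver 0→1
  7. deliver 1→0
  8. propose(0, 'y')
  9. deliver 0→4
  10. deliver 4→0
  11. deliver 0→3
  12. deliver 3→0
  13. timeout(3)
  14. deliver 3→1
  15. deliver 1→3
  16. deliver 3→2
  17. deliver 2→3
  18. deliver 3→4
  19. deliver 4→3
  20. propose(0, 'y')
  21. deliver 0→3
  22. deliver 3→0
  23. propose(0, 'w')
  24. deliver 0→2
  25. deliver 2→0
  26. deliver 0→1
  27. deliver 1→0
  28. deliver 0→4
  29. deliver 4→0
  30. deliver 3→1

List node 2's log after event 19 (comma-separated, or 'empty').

step 1 timeout(0): 0={cand,t=1,log=-}
step 2 deliver 0→3: 3={foll,t=1,log=-}
step 3 deliver 3→0: —
step 4 deliver 0→4: 4={foll,t=1,log=-}
step 5 deliver 4→0: 0={lead,t=1,log=-}
step 6 deliver 0→1: 1={foll,t=1,log=-}
step 7 deliver 1→0: —
step 8 propose(0,'y'): 0={lead,t=1,log=y}
step 9 deliver 0→4: 4={foll,t=1,log=y}
step 10 deliver 4→0: —
step 11 deliver 0→3: 3={foll,t=1,log=y}
step 12 deliver 3→0: —
step 13 timeout(3): 3={cand,t=2,log=y}
step 14 deliver 3→1: 1={foll,t=2,log=-}
step 15 deliver 1→3: —
step 16 deliver 3→2: 2={foll,t=2,log=-}
step 17 deliver 2→3: 3={lead,t=2,log=y}
step 18 deliver 3→4: 4={foll,t=2,log=y}
step 19 deliver 4→3: —

empty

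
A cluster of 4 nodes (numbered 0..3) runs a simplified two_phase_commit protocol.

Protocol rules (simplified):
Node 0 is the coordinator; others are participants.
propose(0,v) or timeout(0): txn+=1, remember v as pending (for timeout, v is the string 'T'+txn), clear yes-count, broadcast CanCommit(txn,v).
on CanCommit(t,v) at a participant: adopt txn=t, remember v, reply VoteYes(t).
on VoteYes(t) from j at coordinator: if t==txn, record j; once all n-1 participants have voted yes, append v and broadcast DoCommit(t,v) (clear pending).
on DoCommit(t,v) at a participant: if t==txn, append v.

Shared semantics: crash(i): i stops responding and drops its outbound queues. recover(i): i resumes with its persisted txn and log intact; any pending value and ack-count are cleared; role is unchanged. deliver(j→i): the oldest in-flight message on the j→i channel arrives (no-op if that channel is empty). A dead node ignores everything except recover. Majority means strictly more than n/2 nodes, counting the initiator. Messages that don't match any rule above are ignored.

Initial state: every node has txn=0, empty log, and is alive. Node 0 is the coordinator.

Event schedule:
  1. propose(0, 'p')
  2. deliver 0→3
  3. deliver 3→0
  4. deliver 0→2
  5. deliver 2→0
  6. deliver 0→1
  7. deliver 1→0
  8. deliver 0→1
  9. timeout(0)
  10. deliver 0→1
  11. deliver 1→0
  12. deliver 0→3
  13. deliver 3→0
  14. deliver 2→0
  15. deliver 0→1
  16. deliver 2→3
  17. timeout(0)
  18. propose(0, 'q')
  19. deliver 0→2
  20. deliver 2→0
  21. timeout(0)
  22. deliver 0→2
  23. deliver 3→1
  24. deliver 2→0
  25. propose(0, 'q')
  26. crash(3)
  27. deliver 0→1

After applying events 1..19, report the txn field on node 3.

1

[1] propose(0,'p') → N0(coor t1 [-])
[2] deliver 0→3 → N3(part t1 [-])
[3] deliver 3→0 → ∅
[4] deliver 0→2 → N2(part t1 [-])
[5] deliver 2→0 → ∅
[6] deliver 0→1 → N1(part t1 [-])
[7] deliver 1→0 → N0(coor t1 [p])
[8] deliver 0→1 → N1(part t1 [p])
[9] timeout(0) → N0(coor t2 [p])
[10] deliver 0→1 → N1(part t2 [p])
[11] deliver 1→0 → ∅
[12] deliver 0→3 → N3(part t1 [p])
[13] deliver 3→0 → ∅
[14] deliver 2→0 → ∅
[15] deliver 0→1 → ∅
[16] deliver 2→3 → ∅
[17] timeout(0) → N0(coor t3 [p])
[18] propose(0,'q') → N0(coor t4 [p])
[19] deliver 0→2 → N2(part t1 [p])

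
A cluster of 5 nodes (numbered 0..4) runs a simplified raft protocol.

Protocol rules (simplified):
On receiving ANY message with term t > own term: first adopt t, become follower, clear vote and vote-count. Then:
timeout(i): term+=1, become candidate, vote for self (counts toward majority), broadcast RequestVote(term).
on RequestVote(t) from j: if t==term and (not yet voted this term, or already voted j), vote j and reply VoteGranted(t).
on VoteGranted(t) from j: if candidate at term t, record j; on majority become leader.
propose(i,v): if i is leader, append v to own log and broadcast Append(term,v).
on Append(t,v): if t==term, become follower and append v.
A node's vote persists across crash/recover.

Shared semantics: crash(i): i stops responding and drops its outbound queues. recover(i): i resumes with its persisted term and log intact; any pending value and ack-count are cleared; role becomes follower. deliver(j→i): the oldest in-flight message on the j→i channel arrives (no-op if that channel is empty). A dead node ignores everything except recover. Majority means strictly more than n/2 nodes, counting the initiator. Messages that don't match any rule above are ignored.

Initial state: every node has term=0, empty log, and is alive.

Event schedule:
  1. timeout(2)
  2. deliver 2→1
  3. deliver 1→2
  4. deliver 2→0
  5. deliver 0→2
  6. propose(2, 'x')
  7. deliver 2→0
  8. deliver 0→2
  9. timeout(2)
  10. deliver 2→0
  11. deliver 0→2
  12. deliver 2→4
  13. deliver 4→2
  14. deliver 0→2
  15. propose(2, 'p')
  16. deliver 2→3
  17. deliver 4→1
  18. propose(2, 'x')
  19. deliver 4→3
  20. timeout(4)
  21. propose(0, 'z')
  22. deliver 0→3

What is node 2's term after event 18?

e1 timeout(2): 2[cand,t=1,-]
e2 deliver 2→1: 1[foll,t=1,-]
e3 deliver 1→2: ·
e4 deliver 2→0: 0[foll,t=1,-]
e5 deliver 0→2: 2[lead,t=1,-]
e6 propose(2,'x'): 2[lead,t=1,x]
e7 deliver 2→0: 0[foll,t=1,x]
e8 deliver 0→2: ·
e9 timeout(2): 2[cand,t=2,x]
e10 deliver 2→0: 0[foll,t=2,x]
e11 deliver 0→2: ·
e12 deliver 2→4: 4[foll,t=1,-]
e13 deliver 4→2: ·
e14 deliver 0→2: ·
e15 propose(2,'p'): ·
e16 deliver 2→3: 3[foll,t=1,-]
e17 deliver 4→1: ·
e18 propose(2,'x'): ·

2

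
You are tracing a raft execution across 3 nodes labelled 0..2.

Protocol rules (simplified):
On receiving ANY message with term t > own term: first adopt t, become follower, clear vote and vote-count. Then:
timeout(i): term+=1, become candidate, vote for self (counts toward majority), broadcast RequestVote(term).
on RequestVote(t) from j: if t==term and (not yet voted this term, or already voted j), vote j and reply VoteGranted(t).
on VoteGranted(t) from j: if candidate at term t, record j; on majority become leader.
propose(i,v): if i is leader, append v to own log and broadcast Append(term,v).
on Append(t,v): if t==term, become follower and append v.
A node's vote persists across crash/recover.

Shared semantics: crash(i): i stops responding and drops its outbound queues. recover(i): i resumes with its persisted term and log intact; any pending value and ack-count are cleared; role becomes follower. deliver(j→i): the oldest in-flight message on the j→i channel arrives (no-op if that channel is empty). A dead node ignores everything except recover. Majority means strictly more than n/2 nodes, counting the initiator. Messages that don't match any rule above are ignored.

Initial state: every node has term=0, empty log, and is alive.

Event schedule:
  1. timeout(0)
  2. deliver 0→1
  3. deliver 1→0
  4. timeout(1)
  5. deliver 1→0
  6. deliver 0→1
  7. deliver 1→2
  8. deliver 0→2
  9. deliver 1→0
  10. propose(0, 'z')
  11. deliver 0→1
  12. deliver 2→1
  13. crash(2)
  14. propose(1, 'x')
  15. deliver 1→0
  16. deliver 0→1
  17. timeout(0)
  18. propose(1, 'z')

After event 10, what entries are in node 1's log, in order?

[1] timeout(0) → N0(cand t1 [-])
[2] deliver 0→1 → N1(foll t1 [-])
[3] deliver 1→0 → N0(lead t1 [-])
[4] timeout(1) → N1(cand t2 [-])
[5] deliver 1→0 → N0(foll t2 [-])
[6] deliver 0→1 → N1(lead t2 [-])
[7] deliver 1→2 → N2(foll t2 [-])
[8] deliver 0→2 → ∅
[9] deliver 1→0 → ∅
[10] propose(0,'z') → ∅

empty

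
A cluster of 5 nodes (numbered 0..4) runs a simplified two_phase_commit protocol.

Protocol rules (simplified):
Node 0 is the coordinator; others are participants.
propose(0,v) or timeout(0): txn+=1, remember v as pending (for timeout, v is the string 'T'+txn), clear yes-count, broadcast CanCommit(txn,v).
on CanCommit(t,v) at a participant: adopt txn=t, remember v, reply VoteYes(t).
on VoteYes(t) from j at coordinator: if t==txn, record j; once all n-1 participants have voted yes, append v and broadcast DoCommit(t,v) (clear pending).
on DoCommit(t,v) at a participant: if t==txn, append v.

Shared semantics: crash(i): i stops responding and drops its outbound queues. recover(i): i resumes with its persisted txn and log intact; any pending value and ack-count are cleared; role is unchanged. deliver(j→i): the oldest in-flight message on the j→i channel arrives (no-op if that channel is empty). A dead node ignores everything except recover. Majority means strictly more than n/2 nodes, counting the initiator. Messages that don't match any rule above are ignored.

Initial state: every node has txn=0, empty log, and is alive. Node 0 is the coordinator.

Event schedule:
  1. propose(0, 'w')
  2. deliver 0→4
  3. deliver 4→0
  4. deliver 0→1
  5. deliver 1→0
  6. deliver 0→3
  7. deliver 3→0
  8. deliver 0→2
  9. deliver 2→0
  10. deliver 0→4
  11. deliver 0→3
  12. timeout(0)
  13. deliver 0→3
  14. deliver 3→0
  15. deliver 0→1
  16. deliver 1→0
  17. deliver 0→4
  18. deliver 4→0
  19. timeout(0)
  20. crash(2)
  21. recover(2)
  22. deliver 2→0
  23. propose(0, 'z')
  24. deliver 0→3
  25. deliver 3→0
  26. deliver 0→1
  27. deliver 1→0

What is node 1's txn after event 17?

1

after 1 — propose(0,'w'): n0:coor/t1/[-]
after 2 — deliver 0→4: n4:part/t1/[-]
after 3 — deliver 4→0: ·
after 4 — deliver 0→1: n1:part/t1/[-]
after 5 — deliver 1→0: ·
after 6 — deliver 0→3: n3:part/t1/[-]
after 7 — deliver 3→0: ·
after 8 — deliver 0→2: n2:part/t1/[-]
after 9 — deliver 2→0: n0:coor/t1/[w]
after 10 — deliver 0→4: n4:part/t1/[w]
after 11 — deliver 0→3: n3:part/t1/[w]
after 12 — timeout(0): n0:coor/t2/[w]
after 13 — deliver 0→3: n3:part/t2/[w]
after 14 — deliver 3→0: ·
after 15 — deliver 0→1: n1:part/t1/[w]
after 16 — deliver 1→0: ·
after 17 — deliver 0→4: n4:part/t2/[w]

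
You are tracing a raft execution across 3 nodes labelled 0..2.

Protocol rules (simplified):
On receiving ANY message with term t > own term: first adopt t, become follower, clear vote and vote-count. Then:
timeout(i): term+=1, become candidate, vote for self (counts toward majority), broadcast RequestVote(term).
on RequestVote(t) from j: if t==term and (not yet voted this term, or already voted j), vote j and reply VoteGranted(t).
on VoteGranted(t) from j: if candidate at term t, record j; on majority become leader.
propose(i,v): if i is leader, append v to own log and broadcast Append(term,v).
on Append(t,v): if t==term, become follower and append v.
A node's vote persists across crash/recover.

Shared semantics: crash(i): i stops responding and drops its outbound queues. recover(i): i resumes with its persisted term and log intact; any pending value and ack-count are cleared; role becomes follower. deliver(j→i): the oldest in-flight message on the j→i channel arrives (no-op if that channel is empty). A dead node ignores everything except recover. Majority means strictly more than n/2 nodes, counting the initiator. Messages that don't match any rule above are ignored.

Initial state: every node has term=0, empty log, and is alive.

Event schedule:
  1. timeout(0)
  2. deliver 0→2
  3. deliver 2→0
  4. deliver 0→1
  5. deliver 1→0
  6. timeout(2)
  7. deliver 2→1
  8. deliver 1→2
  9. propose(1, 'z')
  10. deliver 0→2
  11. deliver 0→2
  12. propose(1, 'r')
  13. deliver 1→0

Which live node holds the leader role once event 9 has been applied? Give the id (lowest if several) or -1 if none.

1. timeout(0):  <0:cand t1 ->
2. deliver 0→2:  <2:foll t1 ->
3. deliver 2→0:  <0:lead t1 ->
4. deliver 0→1:  <1:foll t1 ->
5. deliver 1→0:  nop
6. timeout(2):  <2:cand t2 ->
7. deliver 2→1:  <1:foll t2 ->
8. deliver 1→2:  <2:lead t2 ->
9. propose(1,'z'):  nop

0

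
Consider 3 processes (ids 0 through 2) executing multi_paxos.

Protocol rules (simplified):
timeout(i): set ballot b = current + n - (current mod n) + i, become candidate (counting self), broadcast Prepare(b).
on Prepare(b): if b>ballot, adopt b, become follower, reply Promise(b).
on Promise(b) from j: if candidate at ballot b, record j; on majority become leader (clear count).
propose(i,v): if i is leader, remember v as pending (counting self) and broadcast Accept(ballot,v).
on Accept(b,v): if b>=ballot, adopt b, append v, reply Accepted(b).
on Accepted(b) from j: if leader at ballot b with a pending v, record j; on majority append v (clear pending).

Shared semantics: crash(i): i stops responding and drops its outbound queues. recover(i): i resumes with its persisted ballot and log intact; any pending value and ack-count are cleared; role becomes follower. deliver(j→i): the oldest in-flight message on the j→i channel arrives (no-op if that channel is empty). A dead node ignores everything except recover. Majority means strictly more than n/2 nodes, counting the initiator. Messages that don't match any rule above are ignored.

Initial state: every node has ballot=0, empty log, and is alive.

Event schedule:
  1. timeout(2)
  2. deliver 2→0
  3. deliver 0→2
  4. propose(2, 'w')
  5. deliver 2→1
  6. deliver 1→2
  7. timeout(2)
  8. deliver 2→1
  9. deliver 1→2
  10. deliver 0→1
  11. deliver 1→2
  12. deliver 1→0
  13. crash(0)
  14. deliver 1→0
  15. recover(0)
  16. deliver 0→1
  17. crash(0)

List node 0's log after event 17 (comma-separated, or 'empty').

[1] timeout(2) → N2(cand b5 [-])
[2] deliver 2→0 → N0(foll b5 [-])
[3] deliver 0→2 → N2(lead b5 [-])
[4] propose(2,'w') → ∅
[5] deliver 2→1 → N1(foll b5 [-])
[6] deliver 1→2 → ∅
[7] timeout(2) → N2(cand b8 [-])
[8] deliver 2→1 → N1(foll b5 [w])
[9] deliver 1→2 → ∅
[10] deliver 0→1 → ∅
[11] deliver 1→2 → ∅
[12] deliver 1→0 → ∅
[13] crash(0) → N0(✗foll b5 [-])
[14] deliver 1→0 → ∅
[15] recover(0) → N0(foll b5 [-])
[16] deliver 0→1 → ∅
[17] crash(0) → N0(✗foll b5 [-])

empty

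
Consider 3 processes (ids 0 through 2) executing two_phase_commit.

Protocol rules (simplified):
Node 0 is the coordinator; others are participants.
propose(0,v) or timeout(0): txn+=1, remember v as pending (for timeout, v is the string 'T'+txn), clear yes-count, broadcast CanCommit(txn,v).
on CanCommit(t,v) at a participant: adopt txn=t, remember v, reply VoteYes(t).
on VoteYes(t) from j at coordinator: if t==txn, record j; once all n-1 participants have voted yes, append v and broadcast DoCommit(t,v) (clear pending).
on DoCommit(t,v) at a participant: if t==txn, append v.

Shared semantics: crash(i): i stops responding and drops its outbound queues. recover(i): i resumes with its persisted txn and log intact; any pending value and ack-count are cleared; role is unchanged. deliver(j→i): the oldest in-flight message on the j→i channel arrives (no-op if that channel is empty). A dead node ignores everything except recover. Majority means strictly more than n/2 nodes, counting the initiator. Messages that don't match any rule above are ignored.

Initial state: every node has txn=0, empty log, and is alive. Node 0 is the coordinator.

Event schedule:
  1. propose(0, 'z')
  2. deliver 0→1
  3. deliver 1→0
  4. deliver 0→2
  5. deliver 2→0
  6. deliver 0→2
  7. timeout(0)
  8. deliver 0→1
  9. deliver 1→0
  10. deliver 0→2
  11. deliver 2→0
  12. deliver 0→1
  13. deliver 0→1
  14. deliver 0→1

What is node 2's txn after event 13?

1. propose(0,'z'):  <0:coor t1 ->
2. deliver 0→1:  <1:part t1 ->
3. deliver 1→0:  nop
4. deliver 0→2:  <2:part t1 ->
5. deliver 2→0:  <0:coor t1 z>
6. deliver 0→2:  <2:part t1 z>
7. timeout(0):  <0:coor t2 z>
8. deliver 0→1:  <1:part t1 z>
9. deliver 1→0:  nop
10. deliver 0→2:  <2:part t2 z>
11. deliver 2→0:  nop
12. deliver 0→1:  <1:part t2 z>
13. deliver 0→1:  nop

2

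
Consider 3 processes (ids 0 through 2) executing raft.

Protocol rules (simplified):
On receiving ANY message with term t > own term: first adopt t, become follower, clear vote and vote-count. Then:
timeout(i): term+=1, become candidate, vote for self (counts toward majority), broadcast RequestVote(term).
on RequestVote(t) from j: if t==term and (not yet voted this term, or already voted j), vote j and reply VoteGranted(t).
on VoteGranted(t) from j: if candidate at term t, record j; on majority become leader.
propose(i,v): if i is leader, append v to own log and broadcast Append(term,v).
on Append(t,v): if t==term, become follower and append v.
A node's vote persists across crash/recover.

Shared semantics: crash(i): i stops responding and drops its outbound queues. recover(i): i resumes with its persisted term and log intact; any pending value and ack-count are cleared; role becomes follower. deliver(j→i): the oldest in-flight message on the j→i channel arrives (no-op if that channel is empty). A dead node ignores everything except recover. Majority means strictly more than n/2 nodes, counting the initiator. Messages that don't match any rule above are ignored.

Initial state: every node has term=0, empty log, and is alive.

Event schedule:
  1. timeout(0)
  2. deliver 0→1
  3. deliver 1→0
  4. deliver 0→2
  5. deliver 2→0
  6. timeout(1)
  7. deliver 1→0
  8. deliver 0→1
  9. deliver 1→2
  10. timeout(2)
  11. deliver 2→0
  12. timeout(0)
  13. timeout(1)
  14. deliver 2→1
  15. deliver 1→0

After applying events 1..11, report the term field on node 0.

3

[1] timeout(0) → N0(cand t1 [-])
[2] deliver 0→1 → N1(foll t1 [-])
[3] deliver 1→0 → N0(lead t1 [-])
[4] deliver 0→2 → N2(foll t1 [-])
[5] deliver 2→0 → ∅
[6] timeout(1) → N1(cand t2 [-])
[7] deliver 1→0 → N0(foll t2 [-])
[8] deliver 0→1 → N1(lead t2 [-])
[9] deliver 1→2 → N2(foll t2 [-])
[10] timeout(2) → N2(cand t3 [-])
[11] deliver 2→0 → N0(foll t3 [-])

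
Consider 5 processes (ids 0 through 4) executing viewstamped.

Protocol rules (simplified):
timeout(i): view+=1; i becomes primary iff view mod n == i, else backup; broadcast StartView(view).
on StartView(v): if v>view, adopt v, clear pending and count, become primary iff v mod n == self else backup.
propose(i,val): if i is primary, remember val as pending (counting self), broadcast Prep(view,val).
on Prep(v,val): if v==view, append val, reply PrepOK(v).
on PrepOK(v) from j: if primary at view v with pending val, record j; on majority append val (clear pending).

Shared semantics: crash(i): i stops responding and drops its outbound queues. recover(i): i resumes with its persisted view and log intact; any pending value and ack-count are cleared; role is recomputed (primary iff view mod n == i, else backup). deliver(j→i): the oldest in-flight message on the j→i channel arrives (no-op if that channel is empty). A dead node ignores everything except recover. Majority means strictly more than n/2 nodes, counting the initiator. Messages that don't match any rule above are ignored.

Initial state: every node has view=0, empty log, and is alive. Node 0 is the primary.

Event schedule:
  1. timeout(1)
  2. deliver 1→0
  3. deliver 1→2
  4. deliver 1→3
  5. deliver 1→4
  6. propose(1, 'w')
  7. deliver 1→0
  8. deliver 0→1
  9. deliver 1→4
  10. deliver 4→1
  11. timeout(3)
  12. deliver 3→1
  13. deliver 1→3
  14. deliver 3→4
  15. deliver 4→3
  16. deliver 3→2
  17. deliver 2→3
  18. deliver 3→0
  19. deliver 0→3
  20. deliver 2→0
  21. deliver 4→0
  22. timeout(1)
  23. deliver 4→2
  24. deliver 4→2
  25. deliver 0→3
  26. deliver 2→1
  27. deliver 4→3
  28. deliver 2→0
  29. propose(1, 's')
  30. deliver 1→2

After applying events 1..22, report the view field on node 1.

3

after 1 — timeout(1): n1:prim/v1/[-]
after 2 — deliver 1→0: n0:back/v1/[-]
after 3 — deliver 1→2: n2:back/v1/[-]
after 4 — deliver 1→3: n3:back/v1/[-]
after 5 — deliver 1→4: n4:back/v1/[-]
after 6 — propose(1,'w'): ·
after 7 — deliver 1→0: n0:back/v1/[w]
after 8 — deliver 0→1: ·
after 9 — deliver 1→4: n4:back/v1/[w]
after 10 — deliver 4→1: n1:prim/v1/[w]
after 11 — timeout(3): n3:back/v2/[-]
after 12 — deliver 3→1: n1:back/v2/[w]
after 13 — deliver 1→3: ·
after 14 — deliver 3→4: n4:back/v2/[w]
after 15 — deliver 4→3: ·
after 16 — deliver 3→2: n2:prim/v2/[-]
after 17 — deliver 2→3: ·
after 18 — deliver 3→0: n0:back/v2/[w]
after 19 — deliver 0→3: ·
after 20 — deliver 2→0: ·
after 21 — deliver 4→0: ·
after 22 — timeout(1): n1:back/v3/[w]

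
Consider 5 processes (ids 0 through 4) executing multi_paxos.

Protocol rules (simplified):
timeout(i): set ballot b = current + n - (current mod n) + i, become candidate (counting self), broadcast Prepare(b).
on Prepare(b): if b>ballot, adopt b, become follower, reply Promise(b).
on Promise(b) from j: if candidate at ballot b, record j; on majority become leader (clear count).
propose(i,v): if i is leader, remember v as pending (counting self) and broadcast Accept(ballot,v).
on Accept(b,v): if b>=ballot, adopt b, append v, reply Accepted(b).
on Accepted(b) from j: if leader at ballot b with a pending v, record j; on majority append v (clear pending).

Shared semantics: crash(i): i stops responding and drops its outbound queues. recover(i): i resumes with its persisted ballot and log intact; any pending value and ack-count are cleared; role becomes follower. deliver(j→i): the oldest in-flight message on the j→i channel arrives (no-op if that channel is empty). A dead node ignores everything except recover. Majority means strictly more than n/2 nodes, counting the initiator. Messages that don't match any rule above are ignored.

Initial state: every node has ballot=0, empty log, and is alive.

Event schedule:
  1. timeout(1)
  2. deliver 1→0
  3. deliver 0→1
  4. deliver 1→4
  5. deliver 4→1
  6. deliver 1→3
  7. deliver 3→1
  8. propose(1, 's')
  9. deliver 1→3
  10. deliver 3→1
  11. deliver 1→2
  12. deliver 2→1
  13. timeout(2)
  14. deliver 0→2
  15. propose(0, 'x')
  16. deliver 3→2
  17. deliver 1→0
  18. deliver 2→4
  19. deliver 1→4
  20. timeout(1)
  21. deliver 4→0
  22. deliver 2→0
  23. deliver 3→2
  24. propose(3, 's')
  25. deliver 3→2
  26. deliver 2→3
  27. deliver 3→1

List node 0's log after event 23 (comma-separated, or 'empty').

s

step 1 timeout(1): 1={cand,b=6,log=-}
step 2 deliver 1→0: 0={foll,b=6,log=-}
step 3 deliver 0→1: —
step 4 deliver 1→4: 4={foll,b=6,log=-}
step 5 deliver 4→1: 1={lead,b=6,log=-}
step 6 deliver 1→3: 3={foll,b=6,log=-}
step 7 deliver 3→1: —
step 8 propose(1,'s'): —
step 9 deliver 1→3: 3={foll,b=6,log=s}
step 10 deliver 3→1: —
step 11 deliver 1→2: 2={foll,b=6,log=-}
step 12 deliver 2→1: —
step 13 timeout(2): 2={cand,b=12,log=-}
step 14 deliver 0→2: —
step 15 propose(0,'x'): —
step 16 deliver 3→2: —
step 17 deliver 1→0: 0={foll,b=6,log=s}
step 18 deliver 2→4: 4={foll,b=12,log=-}
step 19 deliver 1→4: —
step 20 timeout(1): 1={cand,b=11,log=-}
step 21 deliver 4→0: —
step 22 deliver 2→0: 0={foll,b=12,log=s}
step 23 deliver 3→2: —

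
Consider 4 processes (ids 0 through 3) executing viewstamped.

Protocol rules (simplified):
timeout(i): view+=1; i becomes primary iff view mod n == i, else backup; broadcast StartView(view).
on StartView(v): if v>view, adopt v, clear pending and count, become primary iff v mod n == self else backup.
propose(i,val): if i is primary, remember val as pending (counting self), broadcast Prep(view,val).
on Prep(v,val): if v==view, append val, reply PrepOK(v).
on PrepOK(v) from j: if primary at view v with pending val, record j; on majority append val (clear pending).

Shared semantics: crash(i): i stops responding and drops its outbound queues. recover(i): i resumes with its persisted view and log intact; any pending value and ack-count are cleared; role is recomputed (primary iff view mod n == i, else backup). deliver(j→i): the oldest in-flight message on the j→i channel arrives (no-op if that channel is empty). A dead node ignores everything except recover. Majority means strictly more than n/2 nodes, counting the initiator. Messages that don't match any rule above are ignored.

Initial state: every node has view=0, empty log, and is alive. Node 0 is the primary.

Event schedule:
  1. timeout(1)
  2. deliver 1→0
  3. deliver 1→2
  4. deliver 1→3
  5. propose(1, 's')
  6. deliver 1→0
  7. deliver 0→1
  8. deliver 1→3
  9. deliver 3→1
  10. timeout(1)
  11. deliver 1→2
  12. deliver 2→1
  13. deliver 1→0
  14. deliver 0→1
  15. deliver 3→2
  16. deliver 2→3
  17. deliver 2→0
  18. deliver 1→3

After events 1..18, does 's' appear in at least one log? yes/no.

1. timeout(1):  <1:prim v1 ->
2. deliver 1→0:  <0:back v1 ->
3. deliver 1→2:  <2:back v1 ->
4. deliver 1→3:  <3:back v1 ->
5. propose(1,'s'):  nop
6. deliver 1→0:  <0:back v1 s>
7. deliver 0→1:  nop
8. deliver 1→3:  <3:back v1 s>
9. deliver 3→1:  <1:prim v1 s>
10. timeout(1):  <1:back v2 s>
11. deliver 1→2:  <2:back v1 s>
12. deliver 2→1:  nop
13. deliver 1→0:  <0:back v2 s>
14. deliver 0→1:  nop
15. deliver 3→2:  nop
16. deliver 2→3:  nop
17. deliver 2→0:  nop
18. deliver 1→3:  <3:back v2 s>

yes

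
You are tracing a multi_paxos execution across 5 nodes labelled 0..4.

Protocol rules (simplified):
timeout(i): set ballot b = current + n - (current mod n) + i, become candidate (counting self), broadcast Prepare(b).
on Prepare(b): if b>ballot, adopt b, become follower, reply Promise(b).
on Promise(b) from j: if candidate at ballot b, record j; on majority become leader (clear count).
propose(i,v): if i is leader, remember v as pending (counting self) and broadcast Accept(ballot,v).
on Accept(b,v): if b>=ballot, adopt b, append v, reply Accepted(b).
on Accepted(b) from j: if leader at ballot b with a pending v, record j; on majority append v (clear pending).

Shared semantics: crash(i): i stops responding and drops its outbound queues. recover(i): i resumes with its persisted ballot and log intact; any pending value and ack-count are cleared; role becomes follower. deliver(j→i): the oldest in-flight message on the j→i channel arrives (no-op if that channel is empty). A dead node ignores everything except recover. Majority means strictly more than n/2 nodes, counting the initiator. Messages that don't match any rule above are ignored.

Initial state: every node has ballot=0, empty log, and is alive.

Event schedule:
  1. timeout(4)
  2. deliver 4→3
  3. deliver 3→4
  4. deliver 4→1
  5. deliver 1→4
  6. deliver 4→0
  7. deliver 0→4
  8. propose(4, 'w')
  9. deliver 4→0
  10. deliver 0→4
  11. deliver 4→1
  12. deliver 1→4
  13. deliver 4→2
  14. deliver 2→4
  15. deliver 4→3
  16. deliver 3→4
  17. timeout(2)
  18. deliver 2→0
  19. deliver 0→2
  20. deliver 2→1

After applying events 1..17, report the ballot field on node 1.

1. timeout(4):  <4:cand b9 ->
2. deliver 4→3:  <3:foll b9 ->
3. deliver 3→4:  nop
4. deliver 4→1:  <1:foll b9 ->
5. deliver 1→4:  <4:lead b9 ->
6. deliver 4→0:  <0:foll b9 ->
7. deliver 0→4:  nop
8. propose(4,'w'):  nop
9. deliver 4→0:  <0:foll b9 w>
10. deliver 0→4:  nop
11. deliver 4→1:  <1:foll b9 w>
12. deliver 1→4:  <4:lead b9 w>
13. deliver 4→2:  <2:foll b9 ->
14. deliver 2→4:  nop
15. deliver 4→3:  <3:foll b9 w>
16. deliver 3→4:  nop
17. timeout(2):  <2:cand b12 ->

9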